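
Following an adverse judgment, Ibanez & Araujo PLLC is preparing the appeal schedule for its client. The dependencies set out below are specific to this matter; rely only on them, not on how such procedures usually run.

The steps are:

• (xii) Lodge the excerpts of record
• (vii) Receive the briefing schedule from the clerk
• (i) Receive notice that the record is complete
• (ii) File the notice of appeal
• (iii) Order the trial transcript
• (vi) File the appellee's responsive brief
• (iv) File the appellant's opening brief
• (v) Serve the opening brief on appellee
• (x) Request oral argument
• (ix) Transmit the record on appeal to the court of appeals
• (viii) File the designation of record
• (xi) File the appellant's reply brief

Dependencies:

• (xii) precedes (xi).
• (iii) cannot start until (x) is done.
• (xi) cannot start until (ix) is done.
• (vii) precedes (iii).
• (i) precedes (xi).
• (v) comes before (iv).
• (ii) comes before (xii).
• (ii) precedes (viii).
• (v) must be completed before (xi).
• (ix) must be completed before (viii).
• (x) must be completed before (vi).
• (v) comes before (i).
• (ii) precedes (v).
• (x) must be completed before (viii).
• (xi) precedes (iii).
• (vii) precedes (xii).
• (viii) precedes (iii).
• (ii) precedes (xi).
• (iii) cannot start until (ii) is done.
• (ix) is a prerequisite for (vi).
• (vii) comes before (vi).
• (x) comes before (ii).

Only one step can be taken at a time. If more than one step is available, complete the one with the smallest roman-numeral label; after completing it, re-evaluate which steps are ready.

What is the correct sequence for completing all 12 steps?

(vii) (ix) (x) (ii) (v) (i) (iv) (vi) (viii) (xii) (xi) (iii)

(vii), (ix) and (x) have no prerequisites; (vii) has the earlier label, so (vii) is first.
Ready: (ix) and (x). (ix) has the earlier label → (ix).
Next only (x) has its prerequisites met → (x).
Ready: (ii) and (vi). (ii) has the earlier label → (ii).
(v), (vi), (viii) and (xii) are all available; (v) has the earlier label → (v).
(i) and (iv) now also ready, so the ready set is {(i), (iv), (vi), (viii), (xii)}; (i) has the earlier label → (i).
(iv), (vi), (viii) and (xii) are all available; (iv) has the earlier label → (iv).
(vi), (viii) and (xii) are all available; (vi) has the earlier label → (vi).
Now (viii) and (xii) have their prerequisites met. (viii) has the earlier label, so (viii) next.
That leaves (xii) as the only ready step → (xii).
That leaves (xi) as the only ready step → (xi).
(iii) needed (ii), (vii), (viii), (x) and (xi), now all done → (iii).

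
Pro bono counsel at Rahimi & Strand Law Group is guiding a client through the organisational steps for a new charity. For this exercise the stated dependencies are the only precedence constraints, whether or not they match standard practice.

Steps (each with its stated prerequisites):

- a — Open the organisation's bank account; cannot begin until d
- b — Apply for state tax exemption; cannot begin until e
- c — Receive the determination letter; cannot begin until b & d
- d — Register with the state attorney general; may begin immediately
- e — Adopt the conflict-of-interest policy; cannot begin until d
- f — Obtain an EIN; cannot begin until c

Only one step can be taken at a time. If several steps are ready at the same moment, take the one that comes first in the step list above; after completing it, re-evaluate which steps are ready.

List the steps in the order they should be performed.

d a e b c f

Only d has no prerequisites, so it is first.
Ready: a and e. a is listed earlier → a.
e is the only step now ready → e.
That leaves b as the only ready step → b.
c needed b and d, now all done → c.
Next only f has its prerequisites met → f.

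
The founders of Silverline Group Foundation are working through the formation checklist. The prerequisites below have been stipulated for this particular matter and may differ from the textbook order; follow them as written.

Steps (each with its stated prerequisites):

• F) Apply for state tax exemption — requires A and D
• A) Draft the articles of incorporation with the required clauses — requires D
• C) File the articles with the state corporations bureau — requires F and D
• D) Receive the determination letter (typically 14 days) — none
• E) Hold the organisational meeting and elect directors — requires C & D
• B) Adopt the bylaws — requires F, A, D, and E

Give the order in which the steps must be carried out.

D → A → F → C → E → B

Only D has no prerequisites, so it is first.
A is the only step now ready → A.
That leaves F as the only ready step → F.
Next only C has its prerequisites met → C.
That leaves E as the only ready step → E.
B is the only step now ready → B.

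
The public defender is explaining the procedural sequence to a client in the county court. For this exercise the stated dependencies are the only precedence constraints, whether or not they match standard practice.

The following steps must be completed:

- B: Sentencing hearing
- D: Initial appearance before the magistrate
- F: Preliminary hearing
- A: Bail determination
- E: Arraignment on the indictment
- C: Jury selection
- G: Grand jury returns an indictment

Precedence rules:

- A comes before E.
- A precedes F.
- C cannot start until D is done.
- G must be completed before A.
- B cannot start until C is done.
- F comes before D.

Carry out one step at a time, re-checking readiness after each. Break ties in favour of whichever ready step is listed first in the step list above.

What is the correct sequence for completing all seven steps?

Only G has no prerequisites, so it is first.
That leaves A as the only ready step → A.
Ready: F and E. F is listed earlier → F.
D now also ready, so the ready set is {D, E}; D is listed earlier → D.
Ready: E and C. E is listed earlier → E.
C needed D, now all done → C.
B needed C, now all done → B.

G, A, F, D, E, C, B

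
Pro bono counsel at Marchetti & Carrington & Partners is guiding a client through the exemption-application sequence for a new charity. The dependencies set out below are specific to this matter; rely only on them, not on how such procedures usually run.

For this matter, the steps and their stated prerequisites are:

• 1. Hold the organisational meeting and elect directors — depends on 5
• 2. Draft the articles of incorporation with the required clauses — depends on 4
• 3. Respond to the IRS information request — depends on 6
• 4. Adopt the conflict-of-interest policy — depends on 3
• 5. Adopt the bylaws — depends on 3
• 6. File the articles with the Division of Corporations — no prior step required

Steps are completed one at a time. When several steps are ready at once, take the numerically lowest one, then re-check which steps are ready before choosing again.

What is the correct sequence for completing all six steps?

6 is the only step with nothing outstanding, so it goes first.
That leaves 3 as the only ready step → 3.
4 and 5 are both available; 4 has the earlier label → 4.
2 now also ready, so the ready set is {2, 5}; 2 has the earlier label → 2.
That leaves 5 as the only ready step → 5.
1 needed 5, now all done → 1.

6 → 3 → 4 → 2 → 5 → 1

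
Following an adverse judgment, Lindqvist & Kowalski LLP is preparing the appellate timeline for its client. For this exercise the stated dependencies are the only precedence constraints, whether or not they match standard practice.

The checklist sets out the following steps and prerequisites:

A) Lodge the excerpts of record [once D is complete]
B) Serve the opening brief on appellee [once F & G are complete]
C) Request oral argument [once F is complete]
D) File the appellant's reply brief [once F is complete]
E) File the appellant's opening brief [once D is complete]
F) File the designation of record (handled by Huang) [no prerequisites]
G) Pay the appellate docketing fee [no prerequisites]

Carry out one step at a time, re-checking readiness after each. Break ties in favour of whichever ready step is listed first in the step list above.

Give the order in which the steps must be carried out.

Nothing is required for F and G. F is listed earlier → F first.
C and D now also ready, so the ready set is {C, D, G}; C is listed earlier → C.
D and G are both available; D is listed earlier → D.
Now A, E and G have their prerequisites met. A is listed earlier, so A next.
E and G are both available; E is listed earlier → E.
That leaves G as the only ready step → G.
B needed F and G, now all done → B.

F, C, D, A, E, G, B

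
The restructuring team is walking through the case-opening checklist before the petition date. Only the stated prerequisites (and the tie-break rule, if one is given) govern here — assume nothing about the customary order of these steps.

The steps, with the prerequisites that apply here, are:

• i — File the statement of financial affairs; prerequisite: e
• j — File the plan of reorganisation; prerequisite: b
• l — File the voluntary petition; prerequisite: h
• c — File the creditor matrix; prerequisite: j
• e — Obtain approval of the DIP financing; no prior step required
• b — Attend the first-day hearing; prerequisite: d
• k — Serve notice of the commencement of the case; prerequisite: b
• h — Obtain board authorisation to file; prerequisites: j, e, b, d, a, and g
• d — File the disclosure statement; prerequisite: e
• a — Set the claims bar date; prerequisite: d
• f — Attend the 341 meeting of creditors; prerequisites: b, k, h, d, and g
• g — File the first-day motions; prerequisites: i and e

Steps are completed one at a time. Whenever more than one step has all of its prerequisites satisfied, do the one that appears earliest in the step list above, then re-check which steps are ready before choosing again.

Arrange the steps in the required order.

e is the only step with nothing outstanding, so it goes first.
Ready: i and d. i is listed earlier → i.
g now also ready, so the ready set is {d, g}; d is listed earlier → d.
Ready: b, a and g. b is listed earlier → b.
j, k, a and g are all available; j is listed earlier → j.
c now also ready, so the ready set is {c, k, a, g}; c is listed earlier → c.
Ready: k, a and g. k is listed earlier → k.
Now a and g have their prerequisites met. a is listed earlier, so a next.
That leaves g as the only ready step → g.
That leaves h as the only ready step → h.
l and f are both available; l is listed earlier → l.
f needed b, k, h, d and g, now all done → f.

e → i → d → b → j → c → k → a → g → h → l → f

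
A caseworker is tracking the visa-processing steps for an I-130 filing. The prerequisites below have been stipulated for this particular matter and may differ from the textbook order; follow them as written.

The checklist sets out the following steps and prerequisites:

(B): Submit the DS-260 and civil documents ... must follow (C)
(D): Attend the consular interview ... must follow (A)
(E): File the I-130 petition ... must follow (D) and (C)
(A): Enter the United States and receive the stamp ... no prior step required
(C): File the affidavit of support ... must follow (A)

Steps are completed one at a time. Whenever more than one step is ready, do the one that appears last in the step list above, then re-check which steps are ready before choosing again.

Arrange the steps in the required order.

(A) (C) (D) (E) (B)

(A) has no prerequisites → (A) first.
(C) and (D) are both available; (C) is listed later → (C).
(B) now also ready, so the ready set is {(D), (B)}; (D) is listed later → (D).
(E) now also ready, so the ready set is {(E), (B)}; (E) is listed later → (E).
(B) needed (C), now all done → (B).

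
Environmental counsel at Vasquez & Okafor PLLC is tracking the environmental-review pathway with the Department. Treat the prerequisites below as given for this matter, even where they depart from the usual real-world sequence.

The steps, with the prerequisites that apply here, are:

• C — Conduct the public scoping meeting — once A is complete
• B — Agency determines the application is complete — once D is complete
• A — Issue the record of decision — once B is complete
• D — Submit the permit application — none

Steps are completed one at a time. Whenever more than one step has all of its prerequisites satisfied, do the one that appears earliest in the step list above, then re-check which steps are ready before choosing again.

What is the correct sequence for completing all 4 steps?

D is the only step with nothing outstanding, so it goes first.
B needed D, now all done → B.
A needed B, now all done → A.
C needed A, now all done → C.

D → B → A → C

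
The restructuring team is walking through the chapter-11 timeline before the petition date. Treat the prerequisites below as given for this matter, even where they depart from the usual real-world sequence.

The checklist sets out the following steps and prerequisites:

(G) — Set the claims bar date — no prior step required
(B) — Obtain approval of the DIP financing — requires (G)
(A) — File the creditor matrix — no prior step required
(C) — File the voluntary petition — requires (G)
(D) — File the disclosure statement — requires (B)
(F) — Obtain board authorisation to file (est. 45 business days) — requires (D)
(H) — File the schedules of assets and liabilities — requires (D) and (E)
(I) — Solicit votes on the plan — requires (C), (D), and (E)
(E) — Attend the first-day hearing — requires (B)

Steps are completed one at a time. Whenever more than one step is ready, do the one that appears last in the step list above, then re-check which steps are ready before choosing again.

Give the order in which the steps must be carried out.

(A) (G) (C) (B) (E) (D) (I) (H) (F)

(A) and (G) have no prerequisites; (A) is listed later, so (A) is first.
Next only (G) has its prerequisites met → (G).
Ready: (C) and (B). (C) is listed later → (C).
Next only (B) has its prerequisites met → (B).
Now (E) and (D) have their prerequisites met. (E) is listed later, so (E) next.
(D) is the only step now ready → (D).
Now (I), (H) and (F) have their prerequisites met. (I) is listed later, so (I) next.
(H) and (F) are both available; (H) is listed later → (H).
(F) needed (D), now all done → (F).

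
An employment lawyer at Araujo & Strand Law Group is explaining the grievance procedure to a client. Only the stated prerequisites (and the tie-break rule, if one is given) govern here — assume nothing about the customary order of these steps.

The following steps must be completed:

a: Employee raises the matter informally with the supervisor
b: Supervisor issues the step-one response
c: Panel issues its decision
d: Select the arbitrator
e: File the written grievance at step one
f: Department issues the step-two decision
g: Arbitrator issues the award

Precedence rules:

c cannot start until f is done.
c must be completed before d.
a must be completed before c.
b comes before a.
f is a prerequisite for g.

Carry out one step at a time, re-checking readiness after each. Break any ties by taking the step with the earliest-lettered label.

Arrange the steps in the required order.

b, a, e, f, c, d, g

b, e and f have no prerequisites; b has the earlier label, so b is first.
Ready: a, e and f. a has the earlier label → a.
Now e and f have their prerequisites met. e has the earlier label, so e next.
f is the only step now ready → f.
Ready: c and g. c has the earlier label → c.
d now also ready, so the ready set is {d, g}; d has the earlier label → d.
g needed f, now all done → g.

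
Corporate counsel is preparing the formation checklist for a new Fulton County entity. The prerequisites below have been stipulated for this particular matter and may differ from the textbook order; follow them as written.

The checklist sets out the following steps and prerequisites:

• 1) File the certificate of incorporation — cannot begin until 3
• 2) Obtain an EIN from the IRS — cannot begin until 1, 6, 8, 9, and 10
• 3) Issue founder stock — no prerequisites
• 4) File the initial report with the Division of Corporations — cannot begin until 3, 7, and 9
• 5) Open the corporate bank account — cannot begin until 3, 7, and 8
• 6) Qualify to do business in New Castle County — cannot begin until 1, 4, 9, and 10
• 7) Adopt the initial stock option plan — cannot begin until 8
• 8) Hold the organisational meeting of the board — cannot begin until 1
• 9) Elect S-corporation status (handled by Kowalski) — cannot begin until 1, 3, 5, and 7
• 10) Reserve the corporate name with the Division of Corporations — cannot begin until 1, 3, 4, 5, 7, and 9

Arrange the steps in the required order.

Only 3 has no prerequisites, so it is first.
1 needed 3, now all done → 1.
8 is the only step now ready → 8.
7 needed 8, now all done → 7.
That leaves 5 as the only ready step → 5.
That leaves 9 as the only ready step → 9.
4 needed 3, 7 and 9, now all done → 4.
Next only 10 has its prerequisites met → 10.
6 needed 1, 4, 9 and 10, now all done → 6.
That leaves 2 as the only ready step → 2.

3 → 1 → 8 → 7 → 5 → 9 → 4 → 10 → 6 → 2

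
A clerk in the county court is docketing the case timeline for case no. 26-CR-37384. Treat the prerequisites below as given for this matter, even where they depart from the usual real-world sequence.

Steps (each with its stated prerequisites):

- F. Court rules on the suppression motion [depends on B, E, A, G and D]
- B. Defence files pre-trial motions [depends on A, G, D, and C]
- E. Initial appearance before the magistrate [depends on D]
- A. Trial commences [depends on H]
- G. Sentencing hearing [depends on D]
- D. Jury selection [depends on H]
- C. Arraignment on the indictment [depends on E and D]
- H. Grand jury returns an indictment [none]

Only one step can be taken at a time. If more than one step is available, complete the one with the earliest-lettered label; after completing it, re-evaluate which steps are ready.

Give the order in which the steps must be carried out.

H is the only step with nothing outstanding, so it goes first.
Now A and D have their prerequisites met. A has the earlier label, so A next.
Next only D has its prerequisites met → D.
E and G are both available; E has the earlier label → E.
Ready: C and G. C has the earlier label → C.
That leaves G as the only ready step → G.
B is the only step now ready → B.
F is the only step now ready → F.

H A D E C G B F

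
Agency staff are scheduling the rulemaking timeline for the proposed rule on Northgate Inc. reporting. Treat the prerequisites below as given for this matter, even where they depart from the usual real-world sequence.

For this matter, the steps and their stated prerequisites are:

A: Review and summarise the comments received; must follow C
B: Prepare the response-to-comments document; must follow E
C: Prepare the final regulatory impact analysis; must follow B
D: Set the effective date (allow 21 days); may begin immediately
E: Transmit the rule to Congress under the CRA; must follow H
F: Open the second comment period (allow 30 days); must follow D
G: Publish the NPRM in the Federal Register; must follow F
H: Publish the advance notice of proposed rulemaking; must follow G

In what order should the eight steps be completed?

Only D has no prerequisites, so it is first.
F needed D, now all done → F.
G needed F, now all done → G.
H needed G, now all done → H.
E needed H, now all done → E.
That leaves B as the only ready step → B.
C is the only step now ready → C.
A needed C, now all done → A.

D, F, G, H, E, B, C, A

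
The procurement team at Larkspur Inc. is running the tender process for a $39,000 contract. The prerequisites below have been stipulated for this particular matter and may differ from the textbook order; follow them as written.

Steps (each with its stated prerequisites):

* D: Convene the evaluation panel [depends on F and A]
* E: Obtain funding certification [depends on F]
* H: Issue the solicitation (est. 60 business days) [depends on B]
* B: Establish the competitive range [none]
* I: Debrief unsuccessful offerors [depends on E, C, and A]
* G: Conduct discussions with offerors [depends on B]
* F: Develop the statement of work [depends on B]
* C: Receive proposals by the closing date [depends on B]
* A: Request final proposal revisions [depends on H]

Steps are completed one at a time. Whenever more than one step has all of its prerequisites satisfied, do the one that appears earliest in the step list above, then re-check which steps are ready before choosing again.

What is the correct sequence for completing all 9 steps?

B has no prerequisites → B first.
H, G, F and C are all available; H is listed earlier → H.
A now also ready, so the ready set is {G, F, C, A}; G is listed earlier → G.
Ready: F, C and A. F is listed earlier → F.
E now also ready, so the ready set is {E, C, A}; E is listed earlier → E.
C and A are both available; C is listed earlier → C.
A is the only step now ready → A.
Now D and I have their prerequisites met. D is listed earlier, so D next.
I needed E, C and A, now all done → I.

B, H, G, F, E, C, A, D, I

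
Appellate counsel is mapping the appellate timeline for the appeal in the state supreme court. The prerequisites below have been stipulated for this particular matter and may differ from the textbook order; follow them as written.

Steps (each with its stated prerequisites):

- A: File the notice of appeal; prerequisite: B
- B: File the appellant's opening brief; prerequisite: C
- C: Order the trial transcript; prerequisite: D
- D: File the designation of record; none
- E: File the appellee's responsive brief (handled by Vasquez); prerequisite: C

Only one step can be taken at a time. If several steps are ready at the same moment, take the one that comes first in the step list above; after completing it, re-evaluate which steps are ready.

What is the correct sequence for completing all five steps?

D, C, B, A, E

Only D has no prerequisites, so it is first.
Next only C has its prerequisites met → C.
Now B and E have their prerequisites met. B is listed earlier, so B next.
Ready: A and E. A is listed earlier → A.
E needed C, now all done → E.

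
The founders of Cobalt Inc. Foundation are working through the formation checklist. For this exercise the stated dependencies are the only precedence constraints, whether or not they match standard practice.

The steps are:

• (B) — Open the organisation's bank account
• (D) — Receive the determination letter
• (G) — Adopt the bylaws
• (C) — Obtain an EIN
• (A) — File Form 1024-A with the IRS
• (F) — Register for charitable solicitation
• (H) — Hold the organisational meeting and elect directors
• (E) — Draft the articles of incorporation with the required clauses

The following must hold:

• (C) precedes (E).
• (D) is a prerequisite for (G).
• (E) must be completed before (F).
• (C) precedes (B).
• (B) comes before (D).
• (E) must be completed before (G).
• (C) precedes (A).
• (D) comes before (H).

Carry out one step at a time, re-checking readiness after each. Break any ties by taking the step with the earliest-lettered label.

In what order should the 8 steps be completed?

(C), (A), (B), (D), (E), (F), (G), (H)

(C) is the only step with nothing outstanding, so it goes first.
(A), (B) and (E) are all available; (A) has the earlier label → (A).
(B) and (E) are both available; (B) has the earlier label → (B).
Ready: (D) and (E). (D) has the earlier label → (D).
(H) now also ready, so the ready set is {(E), (H)}; (E) has the earlier label → (E).
(F), (G) and (H) are all available; (F) has the earlier label → (F).
(G) and (H) are both available; (G) has the earlier label → (G).
Next only (H) has its prerequisites met → (H).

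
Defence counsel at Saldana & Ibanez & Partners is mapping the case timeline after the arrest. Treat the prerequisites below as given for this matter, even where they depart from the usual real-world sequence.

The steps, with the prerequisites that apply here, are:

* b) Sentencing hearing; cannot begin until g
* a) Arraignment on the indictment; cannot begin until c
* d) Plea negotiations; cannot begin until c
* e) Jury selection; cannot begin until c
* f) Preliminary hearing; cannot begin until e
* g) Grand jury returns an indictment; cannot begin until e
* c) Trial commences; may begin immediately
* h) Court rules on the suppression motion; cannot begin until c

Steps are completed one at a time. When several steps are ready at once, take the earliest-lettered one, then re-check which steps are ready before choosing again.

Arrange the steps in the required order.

c, a, d, e, f, g, b, h

c has no prerequisites → c first.
Now a, d, e and h have their prerequisites met. a has the earlier label, so a next.
d, e and h are all available; d has the earlier label → d.
e and h are both available; e has the earlier label → e.
Ready: f, g and h. f has the earlier label → f.
Ready: g and h. g has the earlier label → g.
Now b and h have their prerequisites met. b has the earlier label, so b next.
h needed c, now all done → h.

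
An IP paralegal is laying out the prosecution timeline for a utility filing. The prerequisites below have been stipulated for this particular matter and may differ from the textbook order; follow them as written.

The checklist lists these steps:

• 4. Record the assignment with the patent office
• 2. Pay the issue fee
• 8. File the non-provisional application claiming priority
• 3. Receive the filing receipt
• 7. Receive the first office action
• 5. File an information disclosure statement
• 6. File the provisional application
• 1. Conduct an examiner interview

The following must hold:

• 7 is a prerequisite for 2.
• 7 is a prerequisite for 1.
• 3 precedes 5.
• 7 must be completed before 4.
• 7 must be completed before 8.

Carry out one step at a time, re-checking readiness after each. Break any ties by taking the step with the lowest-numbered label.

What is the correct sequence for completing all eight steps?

Nothing is required for 3, 6 and 7. 3 has the earlier label → 3 first.
5, 6 and 7 are all available; 5 has the earlier label → 5.
Ready: 6 and 7. 6 has the earlier label → 6.
Next only 7 has its prerequisites met → 7.
1, 2, 4 and 8 are all available; 1 has the earlier label → 1.
Now 2, 4 and 8 have their prerequisites met. 2 has the earlier label, so 2 next.
Now 4 and 8 have their prerequisites met. 4 has the earlier label, so 4 next.
8 needed 7, now all done → 8.

3, 5, 6, 7, 1, 2, 4, 8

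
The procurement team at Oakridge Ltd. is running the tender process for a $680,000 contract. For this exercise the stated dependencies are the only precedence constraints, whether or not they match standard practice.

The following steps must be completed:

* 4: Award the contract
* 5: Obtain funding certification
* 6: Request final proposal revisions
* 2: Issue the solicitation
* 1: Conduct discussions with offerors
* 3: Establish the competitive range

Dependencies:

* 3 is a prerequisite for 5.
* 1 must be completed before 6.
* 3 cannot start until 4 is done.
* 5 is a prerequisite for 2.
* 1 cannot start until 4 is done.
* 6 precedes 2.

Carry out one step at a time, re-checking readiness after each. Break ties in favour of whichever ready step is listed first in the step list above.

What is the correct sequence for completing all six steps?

4 has no prerequisites → 4 first.
Now 1 and 3 have their prerequisites met. 1 is listed earlier, so 1 next.
6 now also ready, so the ready set is {6, 3}; 6 is listed earlier → 6.
3 is the only step now ready → 3.
5 needed 3, now all done → 5.
2 needed 5 and 6, now all done → 2.

4 1 6 3 5 2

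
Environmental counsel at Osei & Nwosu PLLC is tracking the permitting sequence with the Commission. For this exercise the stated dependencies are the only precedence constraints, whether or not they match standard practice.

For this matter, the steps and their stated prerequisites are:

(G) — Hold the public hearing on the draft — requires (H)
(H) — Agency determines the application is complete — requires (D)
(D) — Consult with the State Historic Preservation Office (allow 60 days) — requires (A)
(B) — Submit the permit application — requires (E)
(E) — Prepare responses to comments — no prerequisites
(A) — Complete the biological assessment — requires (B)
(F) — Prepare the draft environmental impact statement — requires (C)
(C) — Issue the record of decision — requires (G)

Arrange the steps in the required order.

(E) is the only step with nothing outstanding, so it goes first.
Next only (B) has its prerequisites met → (B).
(A) needed (B), now all done → (A).
(D) is the only step now ready → (D).
(H) needed (D), now all done → (H).
(G) needed (H), now all done → (G).
(C) is the only step now ready → (C).
(F) needed (C), now all done → (F).

(E) → (B) → (A) → (D) → (H) → (G) → (C) → (F)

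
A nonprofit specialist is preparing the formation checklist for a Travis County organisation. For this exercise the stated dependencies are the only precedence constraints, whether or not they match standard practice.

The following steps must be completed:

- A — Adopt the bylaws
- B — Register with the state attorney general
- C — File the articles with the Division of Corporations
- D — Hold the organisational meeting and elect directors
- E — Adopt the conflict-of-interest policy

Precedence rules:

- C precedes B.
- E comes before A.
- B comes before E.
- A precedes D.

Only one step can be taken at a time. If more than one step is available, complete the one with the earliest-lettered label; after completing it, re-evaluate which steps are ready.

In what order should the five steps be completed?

C, B, E, A, D

Only C has no prerequisites, so it is first.
That leaves B as the only ready step → B.
E is the only step now ready → E.
Next only A has its prerequisites met → A.
Next only D has its prerequisites met → D.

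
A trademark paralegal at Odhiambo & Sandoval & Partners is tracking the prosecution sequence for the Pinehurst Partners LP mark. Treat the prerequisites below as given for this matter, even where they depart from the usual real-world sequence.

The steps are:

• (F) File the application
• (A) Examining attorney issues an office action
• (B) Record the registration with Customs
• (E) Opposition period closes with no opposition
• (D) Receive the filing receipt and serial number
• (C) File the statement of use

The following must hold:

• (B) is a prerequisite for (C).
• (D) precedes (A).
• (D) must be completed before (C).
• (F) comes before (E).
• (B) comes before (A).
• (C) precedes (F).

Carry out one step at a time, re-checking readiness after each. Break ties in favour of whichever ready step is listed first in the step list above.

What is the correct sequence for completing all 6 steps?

(B) → (D) → (A) → (C) → (F) → (E)

Nothing is required for (B) and (D). (B) is listed earlier → (B) first.
Next only (D) has its prerequisites met → (D).
Ready: (A) and (C). (A) is listed earlier → (A).
(C) needed (B) and (D), now all done → (C).
That leaves (F) as the only ready step → (F).
Next only (E) has its prerequisites met → (E).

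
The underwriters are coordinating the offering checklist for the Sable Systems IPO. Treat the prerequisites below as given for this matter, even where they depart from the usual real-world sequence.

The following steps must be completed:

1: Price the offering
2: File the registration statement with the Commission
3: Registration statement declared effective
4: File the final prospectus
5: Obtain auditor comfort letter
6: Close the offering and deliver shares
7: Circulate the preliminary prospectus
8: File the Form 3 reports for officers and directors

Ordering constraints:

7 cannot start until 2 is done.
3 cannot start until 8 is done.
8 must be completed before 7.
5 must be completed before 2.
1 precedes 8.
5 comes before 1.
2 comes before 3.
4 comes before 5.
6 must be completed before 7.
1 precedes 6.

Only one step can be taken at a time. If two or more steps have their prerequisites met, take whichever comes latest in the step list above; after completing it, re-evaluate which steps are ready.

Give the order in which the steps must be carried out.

4 5 2 1 8 6 7 3

4 is the only step with nothing outstanding, so it goes first.
5 needed 4, now all done → 5.
2 and 1 are both available; 2 is listed later → 2.
That leaves 1 as the only ready step → 1.
8 and 6 are both available; 8 is listed later → 8.
6 and 3 are both available; 6 is listed later → 6.
Ready: 7 and 3. 7 is listed later → 7.
3 needed 8 and 2, now all done → 3.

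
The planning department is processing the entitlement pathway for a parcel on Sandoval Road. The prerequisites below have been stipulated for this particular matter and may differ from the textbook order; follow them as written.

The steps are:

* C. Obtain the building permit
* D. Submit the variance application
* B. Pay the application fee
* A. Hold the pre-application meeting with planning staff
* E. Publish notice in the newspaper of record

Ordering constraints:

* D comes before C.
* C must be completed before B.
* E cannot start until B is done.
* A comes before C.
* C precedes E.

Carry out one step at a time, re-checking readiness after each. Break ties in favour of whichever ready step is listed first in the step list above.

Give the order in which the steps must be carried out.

D and A have no prerequisites; D is listed earlier, so D is first.
That leaves A as the only ready step → A.
C is the only step now ready → C.
B needed C, now all done → B.
E is the only step now ready → E.

D A C B E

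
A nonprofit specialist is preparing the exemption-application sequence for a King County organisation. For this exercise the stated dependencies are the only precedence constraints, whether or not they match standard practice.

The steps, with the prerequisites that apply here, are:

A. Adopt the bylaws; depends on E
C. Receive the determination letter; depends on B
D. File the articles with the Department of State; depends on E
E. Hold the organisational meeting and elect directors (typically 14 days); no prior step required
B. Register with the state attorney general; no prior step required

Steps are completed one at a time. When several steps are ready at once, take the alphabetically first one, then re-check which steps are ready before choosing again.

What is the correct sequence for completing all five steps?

B and E have no prerequisites; B has the earlier label, so B is first.
C now also ready, so the ready set is {C, E}; C has the earlier label → C.
E is the only step now ready → E.
Ready: A and D. A has the earlier label → A.
That leaves D as the only ready step → D.

B → C → E → A → D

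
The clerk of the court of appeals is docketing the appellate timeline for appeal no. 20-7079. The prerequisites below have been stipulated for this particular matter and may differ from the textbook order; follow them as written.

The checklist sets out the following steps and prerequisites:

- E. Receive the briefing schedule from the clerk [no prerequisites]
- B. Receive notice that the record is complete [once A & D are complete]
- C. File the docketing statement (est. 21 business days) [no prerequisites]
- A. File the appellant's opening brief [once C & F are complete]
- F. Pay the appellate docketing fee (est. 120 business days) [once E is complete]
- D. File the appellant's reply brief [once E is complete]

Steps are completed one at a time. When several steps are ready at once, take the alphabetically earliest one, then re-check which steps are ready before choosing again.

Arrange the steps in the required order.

C → E → D → F → A → B

C and E have no prerequisites; C has the earlier label, so C is first.
E is the only step now ready → E.
Ready: D and F. D has the earlier label → D.
F is the only step now ready → F.
A needed C and F, now all done → A.
B needed A and D, now all done → B.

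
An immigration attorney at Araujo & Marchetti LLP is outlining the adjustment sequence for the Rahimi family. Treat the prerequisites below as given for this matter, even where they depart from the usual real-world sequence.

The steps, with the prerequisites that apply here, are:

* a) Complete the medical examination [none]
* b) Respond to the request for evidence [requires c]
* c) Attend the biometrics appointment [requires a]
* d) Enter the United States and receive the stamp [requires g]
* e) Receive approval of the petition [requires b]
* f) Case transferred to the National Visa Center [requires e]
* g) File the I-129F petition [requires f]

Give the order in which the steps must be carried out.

a has no prerequisites → a first.
That leaves c as the only ready step → c.
That leaves b as the only ready step → b.
e is the only step now ready → e.
f needed e, now all done → f.
g needed f, now all done → g.
d needed g, now all done → d.

a, c, b, e, f, g, d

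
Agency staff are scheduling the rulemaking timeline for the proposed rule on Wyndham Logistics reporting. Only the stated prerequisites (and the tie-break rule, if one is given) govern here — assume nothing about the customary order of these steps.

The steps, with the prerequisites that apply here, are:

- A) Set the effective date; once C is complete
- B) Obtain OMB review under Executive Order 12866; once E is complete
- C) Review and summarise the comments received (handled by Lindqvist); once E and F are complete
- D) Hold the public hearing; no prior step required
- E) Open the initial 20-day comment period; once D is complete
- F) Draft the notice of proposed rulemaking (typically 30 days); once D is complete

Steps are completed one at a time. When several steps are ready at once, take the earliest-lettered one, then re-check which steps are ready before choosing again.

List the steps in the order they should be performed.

Only D has no prerequisites, so it is first.
E and F are both available; E has the earlier label → E.
B now also ready, so the ready set is {B, F}; B has the earlier label → B.
F needed D, now all done → F.
C needed E and F, now all done → C.
A needed C, now all done → A.

D E B F C A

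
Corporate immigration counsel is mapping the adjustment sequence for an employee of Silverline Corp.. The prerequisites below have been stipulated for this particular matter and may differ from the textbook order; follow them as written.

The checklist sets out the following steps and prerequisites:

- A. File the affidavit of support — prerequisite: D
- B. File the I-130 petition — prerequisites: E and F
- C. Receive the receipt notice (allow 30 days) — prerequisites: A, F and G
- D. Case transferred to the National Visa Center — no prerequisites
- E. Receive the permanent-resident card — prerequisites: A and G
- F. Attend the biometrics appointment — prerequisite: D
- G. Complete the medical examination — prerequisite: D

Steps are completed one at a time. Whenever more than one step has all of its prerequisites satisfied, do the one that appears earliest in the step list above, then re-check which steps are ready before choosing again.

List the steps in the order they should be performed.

D → A → F → G → C → E → B

Only D has no prerequisites, so it is first.
A, F and G are all available; A is listed earlier → A.
Ready: F and G. F is listed earlier → F.
G needed D, now all done → G.
C and E are both available; C is listed earlier → C.
Next only E has its prerequisites met → E.
B needed E and F, now all done → B.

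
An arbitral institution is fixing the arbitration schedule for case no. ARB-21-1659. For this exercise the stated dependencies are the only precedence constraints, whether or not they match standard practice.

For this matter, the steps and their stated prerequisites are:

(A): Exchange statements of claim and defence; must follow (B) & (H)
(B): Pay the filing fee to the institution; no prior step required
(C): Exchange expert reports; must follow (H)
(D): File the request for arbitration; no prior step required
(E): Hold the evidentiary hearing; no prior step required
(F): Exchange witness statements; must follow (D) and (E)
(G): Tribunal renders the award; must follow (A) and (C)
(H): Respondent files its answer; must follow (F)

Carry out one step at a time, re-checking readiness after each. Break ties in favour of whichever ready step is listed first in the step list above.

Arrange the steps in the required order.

(B) → (D) → (E) → (F) → (H) → (A) → (C) → (G)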